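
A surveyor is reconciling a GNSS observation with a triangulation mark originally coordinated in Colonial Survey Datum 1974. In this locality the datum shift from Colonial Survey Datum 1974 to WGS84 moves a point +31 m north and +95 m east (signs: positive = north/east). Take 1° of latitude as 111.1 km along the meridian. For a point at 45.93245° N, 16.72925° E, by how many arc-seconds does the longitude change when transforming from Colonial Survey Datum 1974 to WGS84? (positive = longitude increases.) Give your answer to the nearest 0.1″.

Δλ = 4.4″

At latitude 45.93245°, cos φ = 0.695506.
1° of longitude at this latitude = 111.1 × cos φ = 77.27 km, so Δλ = 95.0 / 77270.7 = 0.0012294° = 4.426″.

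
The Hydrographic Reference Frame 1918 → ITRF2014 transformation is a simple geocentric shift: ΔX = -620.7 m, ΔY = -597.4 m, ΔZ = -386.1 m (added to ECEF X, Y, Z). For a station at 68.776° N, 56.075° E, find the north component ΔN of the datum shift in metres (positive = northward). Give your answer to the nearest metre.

The local north axis is (−sin φ cos λ, −sin φ sin λ, cos φ), giving ΔN = 322.920 + 462.081 − 139.774 = 645.23 m.

ΔN = 645 m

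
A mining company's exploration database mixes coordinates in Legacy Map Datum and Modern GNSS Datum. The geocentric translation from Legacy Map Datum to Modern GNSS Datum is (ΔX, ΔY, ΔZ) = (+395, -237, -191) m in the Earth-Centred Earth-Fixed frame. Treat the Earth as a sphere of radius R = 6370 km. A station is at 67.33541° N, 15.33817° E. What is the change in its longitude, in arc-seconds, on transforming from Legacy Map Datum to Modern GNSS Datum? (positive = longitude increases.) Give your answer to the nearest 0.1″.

sin φ = 0.922776, cos φ = 0.385336, sin λ = 0.264516, cos λ = 0.964381.
East component: ΔE = −sin λ·ΔX + cos λ·ΔY = −(0.264516)(395) + (0.964381)(-237) = -333.04 m.
1° of latitude spans πR/180 = 111177 m; at latitude φ, 1° of longitude spans that × cos φ = 42840.7 m, so Δλ = -333.04 / 42840.7 × 3600 = -27.986″.

Δλ = -28.0″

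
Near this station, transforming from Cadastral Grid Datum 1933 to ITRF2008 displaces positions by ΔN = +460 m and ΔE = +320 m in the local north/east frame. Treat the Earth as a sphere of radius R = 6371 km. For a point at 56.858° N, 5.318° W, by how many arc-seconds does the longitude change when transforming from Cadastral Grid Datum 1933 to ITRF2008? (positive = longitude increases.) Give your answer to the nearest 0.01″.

At latitude 56.858°, cos φ = 0.546716.
One radian of longitude at latitude φ spans R cos φ, so Δλ = ΔE / (R cos φ) = 320.0 / (6371000 × 0.546716) = 9.1871e-05 rad = 18.950″.

Δλ = 18.95″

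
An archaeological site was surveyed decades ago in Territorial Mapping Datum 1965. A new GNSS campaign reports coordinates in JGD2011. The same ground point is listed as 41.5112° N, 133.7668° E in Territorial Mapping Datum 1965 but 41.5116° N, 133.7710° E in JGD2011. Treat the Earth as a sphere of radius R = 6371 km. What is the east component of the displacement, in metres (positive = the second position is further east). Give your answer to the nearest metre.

Δφ = 41.5116° − 41.5112° = +0.0004°; Δλ = 133.7710° − 133.7668° = +0.0042°.
1° along a meridian = πR/180 = 111195 m.
ΔN = Δφ × 111195 = 44.5 m; ΔE = Δλ × 111195 × cos(41.5112°) = +0.0042 × 111195 × 0.748826 = 349.7 m.

ΔE = 350 m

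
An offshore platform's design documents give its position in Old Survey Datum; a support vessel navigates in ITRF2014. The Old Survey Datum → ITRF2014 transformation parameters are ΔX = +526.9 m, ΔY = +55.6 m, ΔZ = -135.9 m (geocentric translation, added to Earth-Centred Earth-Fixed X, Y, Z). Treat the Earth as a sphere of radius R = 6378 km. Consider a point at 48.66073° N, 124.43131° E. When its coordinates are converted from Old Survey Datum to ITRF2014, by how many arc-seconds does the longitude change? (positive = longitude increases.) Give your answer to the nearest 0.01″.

sin φ = 0.750812, cos φ = 0.660516, sin λ = 0.824805, cos λ = -0.565418.
East component: ΔE = −sin λ·ΔX + cos λ·ΔY = −(0.824805)(526.9) + (-0.565418)(55.6) = -466.03 m.
1° of latitude spans πR/180 = 111317 m; at latitude φ, 1° of longitude spans that × cos φ = 73526.8 m, so Δλ = -466.03 / 73526.8 × 3600 = -22.817″.

Δλ = -22.82″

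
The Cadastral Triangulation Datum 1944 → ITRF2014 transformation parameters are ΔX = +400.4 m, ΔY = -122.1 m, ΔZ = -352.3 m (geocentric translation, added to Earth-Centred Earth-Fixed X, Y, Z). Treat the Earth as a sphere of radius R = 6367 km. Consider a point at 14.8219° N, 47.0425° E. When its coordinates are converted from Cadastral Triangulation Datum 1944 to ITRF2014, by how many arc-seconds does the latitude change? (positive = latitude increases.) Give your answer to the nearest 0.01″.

Δφ = -12.55″

sin φ = 0.255815, cos φ = 0.966726, sin λ = 0.731859, cos λ = 0.681456.
North component: ΔN = −sin φ cos λ·ΔX − sin φ sin λ·ΔY + cos φ·ΔZ = −(0.255815)(0.681456)(400.4) − (0.255815)(0.731859)(-122.1) + (0.966726)(-352.3) = -387.52 m.
1° of latitude spans πR/180 = 111125 m, so Δφ = -387.52 / 111125 × 3600 = -12.554″.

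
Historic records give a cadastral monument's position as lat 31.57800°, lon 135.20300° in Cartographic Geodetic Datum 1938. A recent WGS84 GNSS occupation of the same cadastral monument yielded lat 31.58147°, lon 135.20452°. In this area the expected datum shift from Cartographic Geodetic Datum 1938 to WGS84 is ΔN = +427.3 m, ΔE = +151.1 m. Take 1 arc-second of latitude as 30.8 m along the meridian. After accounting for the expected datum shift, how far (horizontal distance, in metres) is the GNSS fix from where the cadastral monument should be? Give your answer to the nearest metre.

Observed coordinate differences: Δφ = +0.00347°, Δλ = +0.00152°.
Converting to metres (1° lat = 110880 m, cos φ = 0.851928): observed ΔN = 384.8 m, observed ΔE = 143.6 m.
Subtracting the expected shift leaves a residual of 384.8 − (427.3) = -42.5 m north and 143.6 − (151.1) = -7.5 m east.
Residual distance = √((-42.5)² + (-7.5)²) = 43.2 m.

43 m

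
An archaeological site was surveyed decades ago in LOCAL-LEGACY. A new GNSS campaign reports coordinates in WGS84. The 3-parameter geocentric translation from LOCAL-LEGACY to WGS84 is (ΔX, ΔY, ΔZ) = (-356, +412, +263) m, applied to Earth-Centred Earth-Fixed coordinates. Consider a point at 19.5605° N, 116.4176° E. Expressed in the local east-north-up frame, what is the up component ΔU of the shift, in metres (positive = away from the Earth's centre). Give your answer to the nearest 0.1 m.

The local up (radial) axis is (cos φ cos λ, cos φ sin λ, sin φ), giving ΔU = 149.247 + 347.683 + 88.053 = 584.98 m.

ΔU = 585.0 m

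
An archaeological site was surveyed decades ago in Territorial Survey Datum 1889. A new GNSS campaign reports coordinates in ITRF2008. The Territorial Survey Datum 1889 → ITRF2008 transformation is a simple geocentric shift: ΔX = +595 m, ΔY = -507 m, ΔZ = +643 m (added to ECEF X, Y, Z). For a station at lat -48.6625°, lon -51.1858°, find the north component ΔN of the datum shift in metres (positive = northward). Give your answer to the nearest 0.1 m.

At φ = -48.6625°, λ = -51.1858°: sin φ = -0.750832, cos φ = 0.660493, sin λ = -0.779183, cos λ = 0.626797.
ΔN = −sin φ cos λ·ΔX − sin φ sin λ·ΔY + cos φ·ΔZ = −(-0.750832)(0.626797)(595) − (-0.750832)(-0.779183)(-507) + (0.660493)(643) = 1001.33 m.

ΔN = 1001.3 m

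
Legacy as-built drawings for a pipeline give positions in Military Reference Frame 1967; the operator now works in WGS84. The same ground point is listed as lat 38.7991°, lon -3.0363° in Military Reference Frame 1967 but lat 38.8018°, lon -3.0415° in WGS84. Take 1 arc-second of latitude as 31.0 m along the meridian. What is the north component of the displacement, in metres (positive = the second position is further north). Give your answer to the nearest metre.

ΔN = 301 m

Δφ = 38.8018° − 38.7991° = +0.0027°; Δλ = -3.0415° − -3.0363° = -0.0052°.
1° of latitude = 3600 × 31.00 = 111600 m.
ΔN = Δφ × 111600 = 301.3 m; ΔE = Δλ × 111600 × cos(38.7991°) = -0.0052 × 111600 × 0.779348 = -452.3 m.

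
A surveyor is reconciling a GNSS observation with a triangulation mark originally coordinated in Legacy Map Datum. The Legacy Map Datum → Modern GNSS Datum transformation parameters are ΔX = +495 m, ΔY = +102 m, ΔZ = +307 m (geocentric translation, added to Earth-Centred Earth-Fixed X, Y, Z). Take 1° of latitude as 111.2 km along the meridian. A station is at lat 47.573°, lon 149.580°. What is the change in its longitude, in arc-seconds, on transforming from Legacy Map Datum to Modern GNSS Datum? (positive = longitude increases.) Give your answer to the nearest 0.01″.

Δλ = -16.25″

sin φ = 0.738138, cos φ = 0.674650, sin λ = 0.506335, cos λ = -0.862337.
East component: ΔE = −sin λ·ΔX + cos λ·ΔY = −(0.506335)(495) + (-0.862337)(102) = -338.59 m.
1° of latitude spans 111200 m; at latitude φ, 1° of longitude spans that × cos φ = 75021.1 m, so Δλ = -338.59 / 75021.1 × 3600 = -16.248″.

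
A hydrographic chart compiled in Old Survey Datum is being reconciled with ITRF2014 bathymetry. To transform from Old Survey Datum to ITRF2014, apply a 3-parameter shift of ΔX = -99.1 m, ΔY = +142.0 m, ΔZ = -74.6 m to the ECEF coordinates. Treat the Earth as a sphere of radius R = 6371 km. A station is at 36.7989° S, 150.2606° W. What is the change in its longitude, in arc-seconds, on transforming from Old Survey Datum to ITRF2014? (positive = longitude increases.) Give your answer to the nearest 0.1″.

Δλ = -7.0″

sin φ = -0.599008, cos φ = 0.800743, sin λ = -0.496056, cos λ = -0.868291.
East component: ΔE = −sin λ·ΔX + cos λ·ΔY = −(-0.496056)(-99.1) + (-0.868291)(142.0) = -172.46 m.
1° of latitude spans πR/180 = 111195 m; at latitude φ, 1° of longitude spans that × cos φ = 89038.5 m, so Δλ = -172.46 / 89038.5 × 3600 = -6.973″.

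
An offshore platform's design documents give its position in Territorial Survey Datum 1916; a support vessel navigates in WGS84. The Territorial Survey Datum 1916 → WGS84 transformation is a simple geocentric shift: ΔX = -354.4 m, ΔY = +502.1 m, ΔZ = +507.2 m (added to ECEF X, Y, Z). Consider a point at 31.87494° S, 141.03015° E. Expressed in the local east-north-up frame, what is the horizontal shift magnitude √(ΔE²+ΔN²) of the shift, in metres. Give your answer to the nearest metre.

At φ = -31.87494°, λ = 141.03015°: sin φ = -0.528067, cos φ = 0.849203, sin λ = 0.628911, cos λ = -0.777477.
ΔE = −sin λ·ΔX + cos λ·ΔY = −(0.628911)·(-354.4) + (-0.777477)·(502.1) = -167.49 m.
ΔN = −sin φ cos λ·ΔX − sin φ sin λ·ΔY + cos φ·ΔZ = −(-0.528067)(-0.777477)(-354.4) − (-0.528067)(0.628911)(502.1) + (0.849203)(507.2) = 742.97 m.
Horizontal magnitude = √(ΔE² + ΔN²) = √((-167.49)² + 742.97²) = 761.61 m.

762 m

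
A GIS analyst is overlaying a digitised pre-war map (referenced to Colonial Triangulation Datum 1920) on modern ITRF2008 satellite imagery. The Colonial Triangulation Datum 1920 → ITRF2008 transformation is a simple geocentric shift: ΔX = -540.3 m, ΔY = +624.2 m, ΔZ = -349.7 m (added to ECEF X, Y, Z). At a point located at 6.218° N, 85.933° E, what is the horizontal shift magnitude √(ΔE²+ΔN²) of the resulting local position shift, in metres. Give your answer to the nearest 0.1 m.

At φ = 6.218°, λ = 85.933°: sin φ = 0.108312, cos φ = 0.994117, sin λ = 0.997482, cos λ = 0.070923.
ΔE = −sin λ·ΔX + cos λ·ΔY = −(0.997482)·(-540.3) + (0.070923)·(624.2) = 583.21 m.
ΔN = −sin φ cos λ·ΔX − sin φ sin λ·ΔY + cos φ·ΔZ = −(0.108312)(0.070923)(-540.3) − (0.108312)(0.997482)(624.2) + (0.994117)(-349.7) = -410.93 m.
Horizontal magnitude = √(ΔE² + ΔN²) = √(583.21² + (-410.93)²) = 713.44 m.

713.4 m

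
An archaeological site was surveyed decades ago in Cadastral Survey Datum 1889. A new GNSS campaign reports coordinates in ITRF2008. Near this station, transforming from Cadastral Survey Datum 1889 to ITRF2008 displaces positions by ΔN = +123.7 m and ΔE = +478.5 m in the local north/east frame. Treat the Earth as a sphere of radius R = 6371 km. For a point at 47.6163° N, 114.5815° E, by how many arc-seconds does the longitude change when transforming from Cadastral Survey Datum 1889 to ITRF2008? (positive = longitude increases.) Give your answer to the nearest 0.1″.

Δλ = 23.0″

At latitude 47.6163°, cos φ = 0.674092.
One radian of longitude at latitude φ spans R cos φ, so Δλ = ΔE / (R cos φ) = 478.5 / (6371000 × 0.674092) = 1.1142e-04 rad = 22.982″.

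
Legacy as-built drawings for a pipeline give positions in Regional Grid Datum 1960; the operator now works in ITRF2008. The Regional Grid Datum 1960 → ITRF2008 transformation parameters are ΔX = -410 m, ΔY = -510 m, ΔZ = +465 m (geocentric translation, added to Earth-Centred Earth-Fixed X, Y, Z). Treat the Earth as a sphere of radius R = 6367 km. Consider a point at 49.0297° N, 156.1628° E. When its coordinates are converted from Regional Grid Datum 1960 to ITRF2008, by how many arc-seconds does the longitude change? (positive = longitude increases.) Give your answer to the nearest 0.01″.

Δλ = 31.24″

sin φ = 0.755050, cos φ = 0.655668, sin λ = 0.404139, cos λ = -0.914697.
East component: ΔE = −sin λ·ΔX + cos λ·ΔY = −(0.404139)(-410) + (-0.914697)(-510) = 632.19 m.
1° of latitude spans πR/180 = 111125 m; at latitude φ, 1° of longitude spans that × cos φ = 72861.2 m, so Δλ = 632.19 / 72861.2 × 3600 = 31.236″.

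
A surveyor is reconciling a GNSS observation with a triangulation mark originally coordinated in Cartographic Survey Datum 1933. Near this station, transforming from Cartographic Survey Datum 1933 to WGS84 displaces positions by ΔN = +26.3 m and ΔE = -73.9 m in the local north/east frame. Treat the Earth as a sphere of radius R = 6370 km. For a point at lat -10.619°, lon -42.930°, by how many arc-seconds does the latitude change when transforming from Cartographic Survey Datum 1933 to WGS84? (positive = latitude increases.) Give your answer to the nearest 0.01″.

On a sphere of radius R, 1 rad of latitude = R, so Δφ = ΔN / R = 26.3 / 6370000 = 4.1287e-06 rad = 0.852″.

Δφ = 0.85″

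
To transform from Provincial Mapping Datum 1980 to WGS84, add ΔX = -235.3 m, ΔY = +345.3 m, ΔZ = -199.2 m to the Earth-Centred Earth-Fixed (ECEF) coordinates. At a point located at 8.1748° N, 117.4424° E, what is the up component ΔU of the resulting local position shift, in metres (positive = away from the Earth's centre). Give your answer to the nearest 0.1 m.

ΔU = 382.3 m

At φ = 8.1748°, λ = 117.4424°: sin φ = 0.142194, cos φ = 0.989839, sin λ = 0.887475, cos λ = -0.460857.
ΔU = cos φ cos λ·ΔX + cos φ sin λ·ΔY + sin φ·ΔZ = (0.989839)(-0.460857)(-235.3) + (0.989839)(0.887475)(345.3) + (0.142194)(-199.2) = 382.34 m.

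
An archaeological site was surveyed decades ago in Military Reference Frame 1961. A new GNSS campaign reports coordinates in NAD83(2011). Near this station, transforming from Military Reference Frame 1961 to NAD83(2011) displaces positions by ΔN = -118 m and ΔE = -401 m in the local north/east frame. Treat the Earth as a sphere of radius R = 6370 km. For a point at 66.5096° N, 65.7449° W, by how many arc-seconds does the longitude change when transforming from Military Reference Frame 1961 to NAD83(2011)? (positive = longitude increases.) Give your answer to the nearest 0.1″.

At latitude 66.5096°, cos φ = 0.398595.
One radian of longitude at latitude φ spans R cos φ, so Δλ = ΔE / (R cos φ) = -401.0 / (6370000 × 0.398595) = -1.5793e-04 rad = -32.576″.

Δλ = -32.6″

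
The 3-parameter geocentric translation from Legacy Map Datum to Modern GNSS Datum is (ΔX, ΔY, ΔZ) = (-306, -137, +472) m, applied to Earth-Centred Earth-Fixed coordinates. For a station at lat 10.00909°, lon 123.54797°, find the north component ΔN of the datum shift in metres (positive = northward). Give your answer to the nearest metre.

At φ = 10.00909°, λ = 123.54797°: sin φ = 0.173804, cos φ = 0.984780, sin λ = 0.833423, cos λ = -0.552635.
ΔN = −sin φ cos λ·ΔX − sin φ sin λ·ΔY + cos φ·ΔZ = −(0.173804)(-0.552635)(-306) − (0.173804)(0.833423)(-137) + (0.984780)(472) = 455.27 m.

ΔN = 455 m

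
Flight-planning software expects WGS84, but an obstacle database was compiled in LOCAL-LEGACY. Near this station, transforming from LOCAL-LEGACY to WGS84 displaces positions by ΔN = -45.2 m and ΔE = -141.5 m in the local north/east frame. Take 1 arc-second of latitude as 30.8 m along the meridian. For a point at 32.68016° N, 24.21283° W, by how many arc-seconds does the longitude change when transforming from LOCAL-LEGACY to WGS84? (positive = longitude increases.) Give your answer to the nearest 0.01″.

At latitude 32.68016°, cos φ = 0.841698.
1″ of longitude at this latitude = 30.80 × cos φ = 25.9243 m, so Δλ = -141.5 / 25.9243 = -5.458″.

Δλ = -5.46″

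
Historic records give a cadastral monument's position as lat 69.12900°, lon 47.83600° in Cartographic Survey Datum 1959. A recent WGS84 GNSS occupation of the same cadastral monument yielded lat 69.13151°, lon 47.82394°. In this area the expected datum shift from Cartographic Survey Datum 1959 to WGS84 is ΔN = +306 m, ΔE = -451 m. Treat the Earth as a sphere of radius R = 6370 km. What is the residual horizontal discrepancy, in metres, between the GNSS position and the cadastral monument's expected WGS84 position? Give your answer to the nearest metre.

38 m

Observed coordinate differences: Δφ = +0.00251°, Δλ = -0.01206°.
Converting to metres (1° lat = 111177 m, cos φ = 0.356265): observed ΔN = 279.1 m, observed ΔE = -477.7 m.
Subtracting the expected shift leaves a residual of 279.1 − (306) = -26.9 m north and -477.7 − (-451) = -26.7 m east.
Residual distance = √((-26.9)² + (-26.7)²) = 37.9 m.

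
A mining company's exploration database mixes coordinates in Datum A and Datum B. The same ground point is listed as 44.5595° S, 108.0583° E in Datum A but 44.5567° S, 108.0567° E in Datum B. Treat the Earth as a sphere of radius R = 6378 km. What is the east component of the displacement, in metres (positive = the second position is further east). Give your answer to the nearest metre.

Δφ = -44.5567° − -44.5595° = +0.0028°; Δλ = 108.0567° − 108.0583° = -0.0016°.
1° along a meridian = πR/180 = 111317 m.
ΔN = Δφ × 111317 = 311.7 m; ΔE = Δλ × 111317 × cos(-44.5595°) = -0.0016 × 111317 × 0.712522 = -126.9 m.

ΔE = -127 m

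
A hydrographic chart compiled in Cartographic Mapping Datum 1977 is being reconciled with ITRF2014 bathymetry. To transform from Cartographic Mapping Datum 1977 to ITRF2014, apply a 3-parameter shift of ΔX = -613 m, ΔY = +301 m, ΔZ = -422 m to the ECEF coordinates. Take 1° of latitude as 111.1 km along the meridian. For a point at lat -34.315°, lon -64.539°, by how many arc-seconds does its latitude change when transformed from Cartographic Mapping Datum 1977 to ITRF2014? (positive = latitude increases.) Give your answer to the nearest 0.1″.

Δφ = -21.1″

sin φ = -0.563742, cos φ = 0.825951, sin λ = -0.902878, cos λ = 0.429897.
North component: ΔN = −sin φ cos λ·ΔX − sin φ sin λ·ΔY + cos φ·ΔZ = −(-0.563742)(0.429897)(-613) − (-0.563742)(-0.902878)(301) + (0.825951)(-422) = -650.32 m.
1° of latitude spans 111100 m, so Δφ = -650.32 / 111100 × 3600 = -21.072″.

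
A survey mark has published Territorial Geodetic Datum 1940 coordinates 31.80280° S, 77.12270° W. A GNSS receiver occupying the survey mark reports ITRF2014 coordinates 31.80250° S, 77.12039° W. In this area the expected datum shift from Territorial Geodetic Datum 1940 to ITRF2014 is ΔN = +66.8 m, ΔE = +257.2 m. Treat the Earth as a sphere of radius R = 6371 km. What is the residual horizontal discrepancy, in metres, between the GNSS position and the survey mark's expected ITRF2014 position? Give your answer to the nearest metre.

Observed coordinate differences: Δφ = +0.00030°, Δλ = +0.00231°.
Converting to metres (1° lat = 111195 m, cos φ = 0.849867): observed ΔN = 33.4 m, observed ΔE = 218.3 m.
Subtracting the expected shift leaves a residual of 33.4 − (66.8) = -33.4 m north and 218.3 − (257.2) = -38.9 m east.
Residual distance = √((-33.4)² + (-38.9)²) = 51.3 m.

51 m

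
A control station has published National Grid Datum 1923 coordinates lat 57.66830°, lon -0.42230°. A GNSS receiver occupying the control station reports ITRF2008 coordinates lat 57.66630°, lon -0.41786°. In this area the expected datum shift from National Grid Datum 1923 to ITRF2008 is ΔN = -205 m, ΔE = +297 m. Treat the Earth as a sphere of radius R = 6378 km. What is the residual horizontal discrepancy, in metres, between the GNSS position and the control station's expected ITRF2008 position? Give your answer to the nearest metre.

37 m

Observed coordinate differences: Δφ = -0.00200°, Δλ = +0.00444°.
Converting to metres (1° lat = 111317 m, cos φ = 0.534820): observed ΔN = -222.6 m, observed ΔE = 264.3 m.
Subtracting the expected shift leaves a residual of -222.6 − (-205) = -17.6 m north and 264.3 − (297) = -32.7 m east.
Residual distance = √((-17.6)² + (-32.7)²) = 37.1 m.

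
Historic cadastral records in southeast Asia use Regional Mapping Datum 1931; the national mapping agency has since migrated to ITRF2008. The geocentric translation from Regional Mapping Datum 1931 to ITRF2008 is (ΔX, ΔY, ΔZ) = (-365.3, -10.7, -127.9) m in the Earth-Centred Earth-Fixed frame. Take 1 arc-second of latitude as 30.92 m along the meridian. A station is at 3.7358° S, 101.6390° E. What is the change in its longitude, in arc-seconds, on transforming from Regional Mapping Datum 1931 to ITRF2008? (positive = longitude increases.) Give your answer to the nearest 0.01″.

sin φ = -0.065156, cos φ = 0.997875, sin λ = 0.979438, cos λ = -0.201745.
East component: ΔE = −sin λ·ΔX + cos λ·ΔY = −(0.979438)(-365.3) + (-0.201745)(-10.7) = 359.95 m.
1° of latitude spans 3600 × 30.92 = 111312 m; at latitude φ, 1° of longitude spans that × cos φ = 111075.5 m, so Δλ = 359.95 / 111075.5 × 3600 = 11.666″.

Δλ = 11.67″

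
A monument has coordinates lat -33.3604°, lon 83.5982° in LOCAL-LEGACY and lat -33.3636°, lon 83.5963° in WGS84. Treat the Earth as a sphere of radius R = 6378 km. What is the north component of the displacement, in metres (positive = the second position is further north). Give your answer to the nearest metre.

Δφ = -33.3636° − -33.3604° = -0.0032°; Δλ = 83.5963° − 83.5982° = -0.0019°.
1° along a meridian = πR/180 = 111317 m.
ΔN = Δφ × 111317 = -356.2 m; ΔE = Δλ × 111317 × cos(-33.3604°) = -0.0019 × 111317 × 0.835228 = -176.7 m.

ΔN = -356 m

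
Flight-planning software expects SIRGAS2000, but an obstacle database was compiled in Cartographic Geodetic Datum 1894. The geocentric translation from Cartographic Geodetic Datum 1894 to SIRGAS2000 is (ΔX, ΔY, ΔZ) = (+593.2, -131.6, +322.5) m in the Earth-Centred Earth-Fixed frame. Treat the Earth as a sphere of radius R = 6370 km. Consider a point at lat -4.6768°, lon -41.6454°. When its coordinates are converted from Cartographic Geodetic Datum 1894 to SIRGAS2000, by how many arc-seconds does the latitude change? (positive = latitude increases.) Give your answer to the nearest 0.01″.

Δφ = 11.81″

sin φ = -0.081535, cos φ = 0.996670, sin λ = -0.664519, cos λ = 0.747272.
North component: ΔN = −sin φ cos λ·ΔX − sin φ sin λ·ΔY + cos φ·ΔZ = −(-0.081535)(0.747272)(593.2) − (-0.081535)(-0.664519)(-131.6) + (0.996670)(322.5) = 364.70 m.
1° of latitude spans πR/180 = 111177 m, so Δφ = 364.70 / 111177 × 3600 = 11.809″.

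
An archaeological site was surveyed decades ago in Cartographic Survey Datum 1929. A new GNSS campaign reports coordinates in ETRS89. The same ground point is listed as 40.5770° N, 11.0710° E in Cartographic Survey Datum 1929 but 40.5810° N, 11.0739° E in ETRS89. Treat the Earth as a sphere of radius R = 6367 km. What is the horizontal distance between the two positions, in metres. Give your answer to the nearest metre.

507 m

Δφ = 40.5810° − 40.5770° = +0.0040°; Δλ = 11.0739° − 11.0710° = +0.0029°.
1° along a meridian = πR/180 = 111125 m.
ΔN = Δφ × 111125 = 444.5 m; ΔE = Δλ × 111125 × cos(40.5770°) = +0.0029 × 111125 × 0.759532 = 244.8 m.
Distance = √(ΔE² + ΔN²) = √(244.8² + 444.5²) = 507.4 m.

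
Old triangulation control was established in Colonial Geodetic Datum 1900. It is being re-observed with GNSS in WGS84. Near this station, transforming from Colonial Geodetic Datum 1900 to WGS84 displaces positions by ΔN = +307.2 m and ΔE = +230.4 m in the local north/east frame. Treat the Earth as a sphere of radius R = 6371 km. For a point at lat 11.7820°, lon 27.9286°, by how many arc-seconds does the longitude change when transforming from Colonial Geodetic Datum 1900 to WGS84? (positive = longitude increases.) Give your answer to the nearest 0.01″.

At latitude 11.7820°, cos φ = 0.978932.
One radian of longitude at latitude φ spans R cos φ, so Δλ = ΔE / (R cos φ) = 230.4 / (6371000 × 0.978932) = 3.6942e-05 rad = 7.620″.

Δλ = 7.62″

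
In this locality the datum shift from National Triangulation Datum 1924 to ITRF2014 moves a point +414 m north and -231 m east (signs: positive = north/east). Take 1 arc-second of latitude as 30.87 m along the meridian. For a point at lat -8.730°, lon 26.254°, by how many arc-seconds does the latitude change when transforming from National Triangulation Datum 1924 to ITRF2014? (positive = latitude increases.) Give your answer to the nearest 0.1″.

1″ of latitude = 30.87 m, so Δφ = 414.0 / 30.87 = 13.411″.

Δφ = 13.4″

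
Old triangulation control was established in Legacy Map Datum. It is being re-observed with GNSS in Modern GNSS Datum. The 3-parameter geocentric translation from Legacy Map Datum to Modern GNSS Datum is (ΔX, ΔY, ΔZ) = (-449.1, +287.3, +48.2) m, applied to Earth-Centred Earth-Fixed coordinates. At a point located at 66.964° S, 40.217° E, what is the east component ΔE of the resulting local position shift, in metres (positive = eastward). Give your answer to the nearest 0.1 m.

ΔE = 509.4 m

At φ = -66.964°, λ = 40.217°: sin φ = -0.920259, cos φ = 0.391309, sin λ = 0.645684, cos λ = 0.763604.
ΔE = −sin λ·ΔX + cos λ·ΔY = −(0.645684)·(-449.1) + (0.763604)·(287.3) = 509.36 m.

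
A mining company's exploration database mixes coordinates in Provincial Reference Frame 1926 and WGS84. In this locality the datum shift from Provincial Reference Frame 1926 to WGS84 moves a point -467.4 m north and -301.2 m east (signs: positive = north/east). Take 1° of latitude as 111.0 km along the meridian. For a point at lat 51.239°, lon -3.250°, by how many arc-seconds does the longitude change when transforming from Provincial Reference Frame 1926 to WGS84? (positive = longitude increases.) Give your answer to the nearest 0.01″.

At latitude 51.239°, cos φ = 0.626073.
1° of longitude at this latitude = 111.0 × cos φ = 69.49 km, so Δλ = -301.2 / 69494.1 = -0.0043342° = -15.603″.

Δλ = -15.60″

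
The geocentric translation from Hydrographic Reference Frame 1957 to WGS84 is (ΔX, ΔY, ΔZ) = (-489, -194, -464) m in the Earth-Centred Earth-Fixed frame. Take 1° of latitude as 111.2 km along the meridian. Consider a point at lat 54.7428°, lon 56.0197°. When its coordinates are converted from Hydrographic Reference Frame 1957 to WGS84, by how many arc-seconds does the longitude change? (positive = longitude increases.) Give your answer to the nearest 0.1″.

Δλ = 16.7″

sin φ = 0.816569, cos φ = 0.577248, sin λ = 0.829230, cos λ = 0.558908.
East component: ΔE = −sin λ·ΔX + cos λ·ΔY = −(0.829230)(-489) + (0.558908)(-194) = 297.07 m.
1° of latitude spans 111200 m; at latitude φ, 1° of longitude spans that × cos φ = 64190.0 m, so Δλ = 297.07 / 64190.0 × 3600 = 16.660″.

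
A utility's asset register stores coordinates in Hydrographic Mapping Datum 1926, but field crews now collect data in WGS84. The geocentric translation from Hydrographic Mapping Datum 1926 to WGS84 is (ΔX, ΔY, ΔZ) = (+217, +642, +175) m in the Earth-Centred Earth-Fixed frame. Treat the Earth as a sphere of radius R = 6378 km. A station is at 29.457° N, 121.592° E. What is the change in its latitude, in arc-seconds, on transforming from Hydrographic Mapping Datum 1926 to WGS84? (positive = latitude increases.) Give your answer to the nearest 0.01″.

sin φ = 0.491770, cos φ = 0.870725, sin λ = 0.851800, cos λ = -0.523867.
North component: ΔN = −sin φ cos λ·ΔX − sin φ sin λ·ΔY + cos φ·ΔZ = −(0.491770)(-0.523867)(217) − (0.491770)(0.851800)(642) + (0.870725)(175) = -60.65 m.
1° of latitude spans πR/180 = 111317 m, so Δφ = -60.65 / 111317 × 3600 = -1.961″.

Δφ = -1.96″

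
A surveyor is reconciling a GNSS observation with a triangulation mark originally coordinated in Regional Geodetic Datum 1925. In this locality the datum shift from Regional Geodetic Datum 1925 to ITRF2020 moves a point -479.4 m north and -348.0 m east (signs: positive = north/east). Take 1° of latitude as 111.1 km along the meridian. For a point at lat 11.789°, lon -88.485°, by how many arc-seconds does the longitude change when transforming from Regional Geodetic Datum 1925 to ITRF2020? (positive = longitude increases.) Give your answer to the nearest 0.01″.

Δλ = -11.52″

At latitude 11.789°, cos φ = 0.978907.
1° of longitude at this latitude = 111.1 × cos φ = 108.76 km, so Δλ = -348.0 / 108756.5 = -0.0031998° = -11.519″.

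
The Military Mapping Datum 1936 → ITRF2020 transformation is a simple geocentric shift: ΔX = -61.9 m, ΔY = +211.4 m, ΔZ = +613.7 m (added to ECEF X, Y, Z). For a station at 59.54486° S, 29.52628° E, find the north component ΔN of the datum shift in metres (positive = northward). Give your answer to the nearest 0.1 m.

At φ = -59.54486°, λ = 29.52628°: sin φ = -0.862026, cos φ = 0.506864, sin λ = 0.492823, cos λ = 0.870130.
ΔN = −sin φ cos λ·ΔX − sin φ sin λ·ΔY + cos φ·ΔZ = −(-0.862026)(0.870130)(-61.9) − (-0.862026)(0.492823)(211.4) + (0.506864)(613.7) = 354.44 m.

ΔN = 354.4 m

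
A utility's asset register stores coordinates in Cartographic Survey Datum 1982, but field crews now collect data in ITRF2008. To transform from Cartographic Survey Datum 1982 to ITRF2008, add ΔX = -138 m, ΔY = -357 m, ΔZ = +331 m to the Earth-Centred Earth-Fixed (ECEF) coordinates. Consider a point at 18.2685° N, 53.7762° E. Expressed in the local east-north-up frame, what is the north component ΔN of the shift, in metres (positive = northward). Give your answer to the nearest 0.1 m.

ΔN = 430.2 m

At φ = 18.2685°, λ = 53.7762°: sin φ = 0.313470, cos φ = 0.949598, sin λ = 0.806715, cos λ = 0.590941.
ΔN = −sin φ cos λ·ΔX − sin φ sin λ·ΔY + cos φ·ΔZ = −(0.313470)(0.590941)(-138) − (0.313470)(0.806715)(-357) + (0.949598)(331) = 430.16 m.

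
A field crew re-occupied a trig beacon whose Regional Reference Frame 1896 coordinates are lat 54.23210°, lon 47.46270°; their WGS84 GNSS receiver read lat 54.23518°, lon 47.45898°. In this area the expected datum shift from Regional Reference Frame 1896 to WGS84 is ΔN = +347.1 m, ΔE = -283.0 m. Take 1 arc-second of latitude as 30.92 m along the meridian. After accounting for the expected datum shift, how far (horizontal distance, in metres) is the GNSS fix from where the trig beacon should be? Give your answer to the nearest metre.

Observed coordinate differences: Δφ = +0.00308°, Δλ = -0.00372°.
Converting to metres (1° lat = 111312 m, cos φ = 0.584503): observed ΔN = 342.8 m, observed ΔE = -242.0 m.
Subtracting the expected shift leaves a residual of 342.8 − (347.1) = -4.3 m north and -242.0 − (-283.0) = 41.0 m east.
Residual distance = √((-4.3)² + 41.0²) = 41.2 m.

41 m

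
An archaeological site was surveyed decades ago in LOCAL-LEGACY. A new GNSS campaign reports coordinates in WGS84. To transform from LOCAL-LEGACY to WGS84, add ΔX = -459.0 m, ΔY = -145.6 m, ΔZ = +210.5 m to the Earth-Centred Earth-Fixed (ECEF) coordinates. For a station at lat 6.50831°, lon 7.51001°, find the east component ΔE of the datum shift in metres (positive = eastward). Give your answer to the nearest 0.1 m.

At φ = 6.50831°, λ = 7.51001°: sin φ = 0.113347, cos φ = 0.993555, sin λ = 0.130699, cos λ = 0.991422.
ΔE = −sin λ·ΔX + cos λ·ΔY = −(0.130699)·(-459.0) + (0.991422)·(-145.6) = -84.36 m.

ΔE = -84.4 m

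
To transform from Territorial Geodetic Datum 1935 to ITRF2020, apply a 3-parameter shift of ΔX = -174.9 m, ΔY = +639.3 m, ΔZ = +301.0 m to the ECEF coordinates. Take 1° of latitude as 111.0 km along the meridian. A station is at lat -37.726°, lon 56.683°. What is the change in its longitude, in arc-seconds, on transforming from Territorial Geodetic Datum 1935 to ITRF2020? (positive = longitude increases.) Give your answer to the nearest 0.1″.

Δλ = 20.4″

sin φ = -0.611886, cos φ = 0.790946, sin λ = 0.835644, cos λ = 0.549271.
East component: ΔE = −sin λ·ΔX + cos λ·ΔY = −(0.835644)(-174.9) + (0.549271)(639.3) = 497.30 m.
1° of latitude spans 111000 m; at latitude φ, 1° of longitude spans that × cos φ = 87795.0 m, so Δλ = 497.30 / 87795.0 × 3600 = 20.392″.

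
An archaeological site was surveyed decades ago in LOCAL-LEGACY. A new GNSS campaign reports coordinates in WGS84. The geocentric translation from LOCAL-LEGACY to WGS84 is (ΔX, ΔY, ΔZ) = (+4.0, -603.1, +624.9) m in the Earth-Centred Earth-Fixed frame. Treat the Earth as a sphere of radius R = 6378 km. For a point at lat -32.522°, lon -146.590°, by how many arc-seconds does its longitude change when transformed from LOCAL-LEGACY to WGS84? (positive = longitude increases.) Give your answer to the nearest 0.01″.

sin φ = -0.537623, cos φ = 0.843185, sin λ = -0.550626, cos λ = -0.834752.
East component: ΔE = −sin λ·ΔX + cos λ·ΔY = −(-0.550626)(4.0) + (-0.834752)(-603.1) = 505.64 m.
1° of latitude spans πR/180 = 111317 m; at latitude φ, 1° of longitude spans that × cos φ = 93860.9 m, so Δλ = 505.64 / 93860.9 × 3600 = 19.394″.

Δλ = 19.39″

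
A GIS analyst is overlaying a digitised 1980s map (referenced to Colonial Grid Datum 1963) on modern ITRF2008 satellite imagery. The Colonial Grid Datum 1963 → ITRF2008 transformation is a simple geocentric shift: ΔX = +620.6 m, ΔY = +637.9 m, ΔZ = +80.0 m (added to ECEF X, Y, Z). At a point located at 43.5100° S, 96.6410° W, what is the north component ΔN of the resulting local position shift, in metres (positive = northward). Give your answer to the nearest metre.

At φ = -43.5100°, λ = -96.6410°: sin φ = -0.688481, cos φ = 0.725254, sin λ = -0.993290, cos λ = -0.115648.
ΔN = −sin φ cos λ·ΔX − sin φ sin λ·ΔY + cos φ·ΔZ = −(-0.688481)(-0.115648)(620.6) − (-0.688481)(-0.993290)(637.9) + (0.725254)(80.0) = -427.63 m.

ΔN = -428 m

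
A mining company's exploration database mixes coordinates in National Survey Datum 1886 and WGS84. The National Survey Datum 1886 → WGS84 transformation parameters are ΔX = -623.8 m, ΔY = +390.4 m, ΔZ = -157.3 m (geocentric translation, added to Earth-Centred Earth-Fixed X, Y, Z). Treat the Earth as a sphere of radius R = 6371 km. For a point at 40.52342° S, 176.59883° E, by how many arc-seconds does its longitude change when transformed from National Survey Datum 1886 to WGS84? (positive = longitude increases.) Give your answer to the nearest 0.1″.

sin φ = -0.649759, cos φ = 0.760140, sin λ = 0.059327, cos λ = -0.998239.
East component: ΔE = −sin λ·ΔX + cos λ·ΔY = −(0.059327)(-623.8) + (-0.998239)(390.4) = -352.70 m.
1° of latitude spans πR/180 = 111195 m; at latitude φ, 1° of longitude spans that × cos φ = 84523.8 m, so Δλ = -352.70 / 84523.8 × 3600 = -15.022″.

Δλ = -15.0″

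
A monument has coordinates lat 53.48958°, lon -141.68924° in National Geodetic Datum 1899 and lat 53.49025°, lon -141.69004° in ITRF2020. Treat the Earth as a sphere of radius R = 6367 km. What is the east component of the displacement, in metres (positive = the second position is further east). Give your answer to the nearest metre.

ΔE = -53 m

Δφ = 53.49025° − 53.48958° = +0.00067°; Δλ = -141.69004° − -141.68924° = -0.00080°.
1° along a meridian = πR/180 = 111125 m.
ΔN = Δφ × 111125 = 74.5 m; ΔE = Δλ × 111125 × cos(53.48958°) = -0.00080 × 111125 × 0.594969 = -52.9 m.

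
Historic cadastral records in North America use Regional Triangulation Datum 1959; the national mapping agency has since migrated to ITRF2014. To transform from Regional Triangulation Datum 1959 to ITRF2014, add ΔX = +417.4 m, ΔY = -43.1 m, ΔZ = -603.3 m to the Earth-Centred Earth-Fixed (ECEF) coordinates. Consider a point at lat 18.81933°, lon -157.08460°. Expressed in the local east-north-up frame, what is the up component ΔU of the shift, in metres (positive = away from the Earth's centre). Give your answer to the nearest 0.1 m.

ΔU = -542.6 m

The local up (radial) axis is (cos φ cos λ, cos φ sin λ, sin φ), giving ΔU = -363.906 + 15.885 − 194.616 = -542.64 m.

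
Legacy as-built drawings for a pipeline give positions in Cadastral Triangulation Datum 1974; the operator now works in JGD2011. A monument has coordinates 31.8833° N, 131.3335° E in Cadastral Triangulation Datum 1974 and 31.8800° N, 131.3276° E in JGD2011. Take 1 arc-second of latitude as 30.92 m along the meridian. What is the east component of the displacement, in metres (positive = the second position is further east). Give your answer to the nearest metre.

Δφ = 31.8800° − 31.8833° = -0.0033°; Δλ = 131.3276° − 131.3335° = -0.0059°.
1° of latitude = 3600 × 30.92 = 111312 m.
ΔN = Δφ × 111312 = -367.3 m; ΔE = Δλ × 111312 × cos(31.8833°) = -0.0059 × 111312 × 0.849126 = -557.7 m.

ΔE = -558 m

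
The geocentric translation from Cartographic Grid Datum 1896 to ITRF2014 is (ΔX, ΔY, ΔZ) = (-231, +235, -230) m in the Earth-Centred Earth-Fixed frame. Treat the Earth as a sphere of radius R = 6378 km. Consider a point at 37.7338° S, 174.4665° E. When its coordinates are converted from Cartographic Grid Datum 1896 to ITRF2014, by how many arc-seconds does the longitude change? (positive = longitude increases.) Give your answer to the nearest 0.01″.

Δλ = -8.65″

sin φ = -0.611994, cos φ = 0.790863, sin λ = 0.096428, cos λ = -0.995340.
East component: ΔE = −sin λ·ΔX + cos λ·ΔY = −(0.096428)(-231) + (-0.995340)(235) = -211.63 m.
1° of latitude spans πR/180 = 111317 m; at latitude φ, 1° of longitude spans that × cos φ = 88036.5 m, so Δλ = -211.63 / 88036.5 × 3600 = -8.654″.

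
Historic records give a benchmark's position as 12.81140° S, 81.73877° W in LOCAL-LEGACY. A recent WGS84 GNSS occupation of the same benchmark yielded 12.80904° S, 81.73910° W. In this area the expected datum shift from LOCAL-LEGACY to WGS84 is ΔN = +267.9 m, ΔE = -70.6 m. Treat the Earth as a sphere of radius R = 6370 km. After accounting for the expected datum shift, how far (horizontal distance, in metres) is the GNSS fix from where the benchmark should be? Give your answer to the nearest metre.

35 m

Observed coordinate differences: Δφ = +0.00236°, Δλ = -0.00033°.
Converting to metres (1° lat = 111177 m, cos φ = 0.975105): observed ΔN = 262.4 m, observed ΔE = -35.8 m.
Subtracting the expected shift leaves a residual of 262.4 − (267.9) = -5.5 m north and -35.8 − (-70.6) = 34.8 m east.
Residual distance = √((-5.5)² + 34.8²) = 35.3 m.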